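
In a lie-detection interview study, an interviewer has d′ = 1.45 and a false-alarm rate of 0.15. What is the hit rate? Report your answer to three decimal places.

z(false-alarm rate) = z(0.15) = -1.0364
z(H) = z(FA) + d' = -1.0364 + 1.45 = 0.4136
hit rate = Φ(0.4136) = 0.6604

hit rate = 0.660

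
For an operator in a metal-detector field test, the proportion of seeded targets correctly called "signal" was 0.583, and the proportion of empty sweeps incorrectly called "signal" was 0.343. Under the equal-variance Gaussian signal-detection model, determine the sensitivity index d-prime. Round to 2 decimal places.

z(H) = 0.2096
z(FA) = -0.4043
d' = z(H) − z(FA) = 0.2096 − (-0.4043) = 0.6139

d-prime = 0.61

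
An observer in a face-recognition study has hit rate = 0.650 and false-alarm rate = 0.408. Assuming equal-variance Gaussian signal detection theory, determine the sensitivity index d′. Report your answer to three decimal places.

d′ = 0.618

Φ⁻¹(H) = 0.3853
Φ⁻¹(FA) = -0.2327
d' = z(H) − z(FA) = 0.3853 − (-0.2327) = 0.6180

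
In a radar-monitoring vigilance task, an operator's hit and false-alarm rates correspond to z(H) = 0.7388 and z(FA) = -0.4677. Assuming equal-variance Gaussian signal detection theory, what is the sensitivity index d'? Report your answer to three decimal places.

d' = z(H) − z(FA) = 0.7388 − (-0.4677) = 1.2065

d' = 1.207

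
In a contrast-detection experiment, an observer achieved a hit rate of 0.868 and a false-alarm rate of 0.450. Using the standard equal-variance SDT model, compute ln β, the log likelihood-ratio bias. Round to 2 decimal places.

z(H) = z(0.868) = 1.117
z(FA) = z(0.450) = -0.126
ln β = −½·[z(H)² − z(FA)²] = −0.5 × (1.248 − 0.016) = -0.616

ln β = -0.62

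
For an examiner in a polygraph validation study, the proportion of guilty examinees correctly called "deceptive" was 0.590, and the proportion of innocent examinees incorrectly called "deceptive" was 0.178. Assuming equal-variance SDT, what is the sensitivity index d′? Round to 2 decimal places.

d′ = 1.15

z(0.590) = 0.228, z(0.178) = -0.923
d' = z(H) − z(FA) = 0.228 − (-0.923) = 1.151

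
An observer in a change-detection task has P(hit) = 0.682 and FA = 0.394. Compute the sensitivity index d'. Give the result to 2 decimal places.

z(H) = 0.473
z(FA) = -0.269
d' = z(H) − z(FA) = 0.473 − (-0.269) = 0.742

d' = 0.74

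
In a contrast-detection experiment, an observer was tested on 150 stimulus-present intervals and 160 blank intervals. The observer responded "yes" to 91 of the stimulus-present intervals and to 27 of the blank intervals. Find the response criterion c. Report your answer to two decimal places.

H = 91/150 = 0.6067
FA = 27/160 = 0.1688
z(0.6067) = 0.271, z(0.1688) = -0.959
c = −½·[z(H) + z(FA)] = −0.5 × (0.271 + (-0.959)) = 0.344
c > 0: the observer has a conservative response bias.

c = 0.34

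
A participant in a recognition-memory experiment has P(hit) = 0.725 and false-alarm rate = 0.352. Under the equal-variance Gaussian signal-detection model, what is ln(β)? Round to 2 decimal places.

z(H) = z(0.725) = 0.598
z(FA) = z(0.352) = -0.380
ln β = −½·[z(H)² − z(FA)²] = −0.5 × (0.358 − 0.144) = -0.107

ln β = -0.11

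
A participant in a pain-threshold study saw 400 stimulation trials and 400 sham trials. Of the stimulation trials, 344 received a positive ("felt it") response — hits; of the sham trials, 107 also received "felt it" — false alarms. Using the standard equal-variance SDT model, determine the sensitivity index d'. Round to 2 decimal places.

H = 344/400 = 0.8600
FA = 107/400 = 0.2675
Φ⁻¹(0.8600) = 1.0803, Φ⁻¹(0.2675) = -0.6204
d' = z(H) − z(FA) = 1.0803 − (-0.6204) = 1.7007

d' = 1.70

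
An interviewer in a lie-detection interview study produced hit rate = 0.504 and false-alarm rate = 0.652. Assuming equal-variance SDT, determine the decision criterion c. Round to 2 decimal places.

z(H) = 0.010
z(FA) = 0.391
c = −½·[z(H) + z(FA)] = −0.5 × (0.010 + 0.391) = -0.2005
c < 0: the interviewer has a liberal response bias.

c = -0.20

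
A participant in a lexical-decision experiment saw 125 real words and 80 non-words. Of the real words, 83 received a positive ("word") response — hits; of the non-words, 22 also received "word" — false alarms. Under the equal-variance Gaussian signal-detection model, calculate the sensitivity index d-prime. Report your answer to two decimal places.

H = 83/125 = 0.6640
FA = 22/80 = 0.2750
Φ⁻¹(H) = Φ⁻¹(0.6640) = 0.4234
Φ⁻¹(FA) = Φ⁻¹(0.2750) = -0.5978
d' = z(H) − z(FA) = 0.4234 − (-0.5978) = 1.0212

d-prime = 1.02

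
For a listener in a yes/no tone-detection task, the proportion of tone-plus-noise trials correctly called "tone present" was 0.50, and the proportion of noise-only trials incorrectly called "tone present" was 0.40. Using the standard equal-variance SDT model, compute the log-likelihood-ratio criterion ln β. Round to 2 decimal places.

z(H) = 0.000
z(FA) = -0.253
ln β = −½·[z(H)² − z(FA)²] = −0.5 × (0.000 − 0.064) = 0.032

ln β = 0.03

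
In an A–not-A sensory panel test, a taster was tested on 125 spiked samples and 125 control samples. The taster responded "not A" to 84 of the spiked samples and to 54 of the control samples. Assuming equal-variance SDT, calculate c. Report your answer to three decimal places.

H = 84/125 = 0.6720
FA = 54/125 = 0.4320
z(H) = z(0.6720) = 0.4454
z(FA) = z(0.4320) = -0.1713
c = −½·[z(H) + z(FA)] = −0.5 × (0.4454 + (-0.1713)) = -0.13705
c < 0: the taster has a liberal response bias.

c = -0.137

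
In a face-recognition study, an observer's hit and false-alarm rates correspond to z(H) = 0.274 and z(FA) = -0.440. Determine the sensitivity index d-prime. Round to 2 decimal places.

d' = z(H) − z(FA) = 0.274 − (-0.440) = 0.714

d-prime = 0.71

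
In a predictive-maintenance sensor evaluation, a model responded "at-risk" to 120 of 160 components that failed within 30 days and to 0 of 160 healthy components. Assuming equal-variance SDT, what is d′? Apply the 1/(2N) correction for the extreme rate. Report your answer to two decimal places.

d′ = 3.41

The false-alarm rate is 0/160 = 0, so apply the 1/(2N) correction: FA → 1/(2·160) = 0.00313.
z(H) = z(0.75000) = 0.674
z(FA) = z(0.00313) = -2.734
d' = 0.674 − (-2.734) = 3.408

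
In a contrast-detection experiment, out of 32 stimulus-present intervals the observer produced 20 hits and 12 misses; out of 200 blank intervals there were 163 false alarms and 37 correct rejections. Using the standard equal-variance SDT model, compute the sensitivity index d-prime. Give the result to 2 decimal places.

d-prime = -0.58

H = 20/32 = 0.6250
FA = 163/200 = 0.8150
z(H) = z(0.6250) = 0.319
z(FA) = z(0.8150) = 0.896
d' = z(H) − z(FA) = 0.319 − 0.896 = -0.577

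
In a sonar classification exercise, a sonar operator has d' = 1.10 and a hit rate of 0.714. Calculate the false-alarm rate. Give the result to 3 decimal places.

z(hit rate) = z(0.714) = 0.5651
z(FA) = z(H) − d' = 0.5651 − 1.10 = -0.5349
false-alarm rate = Φ(-0.5349) = 0.2964

false-alarm rate = 0.296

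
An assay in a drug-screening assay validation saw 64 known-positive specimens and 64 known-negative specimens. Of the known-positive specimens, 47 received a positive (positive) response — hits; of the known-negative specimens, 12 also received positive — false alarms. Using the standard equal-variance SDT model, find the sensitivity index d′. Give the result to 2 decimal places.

H = 47/64 = 0.7344
FA = 12/64 = 0.1875
z(0.7344) = 0.6262, z(0.1875) = -0.8871
d' = z(H) − z(FA) = 0.6262 − (-0.8871) = 1.5133

d′ = 1.51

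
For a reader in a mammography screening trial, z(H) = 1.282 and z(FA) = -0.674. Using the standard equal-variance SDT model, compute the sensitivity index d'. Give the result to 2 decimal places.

d' = 1.96

d' = z(H) − z(FA) = 1.282 − (-0.674) = 1.956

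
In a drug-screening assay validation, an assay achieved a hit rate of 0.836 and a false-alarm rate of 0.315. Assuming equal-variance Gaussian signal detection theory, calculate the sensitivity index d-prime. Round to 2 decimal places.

z(0.836) = 0.978, z(0.315) = -0.482
d' = z(H) − z(FA) = 0.978 − (-0.482) = 1.460

d-prime = 1.46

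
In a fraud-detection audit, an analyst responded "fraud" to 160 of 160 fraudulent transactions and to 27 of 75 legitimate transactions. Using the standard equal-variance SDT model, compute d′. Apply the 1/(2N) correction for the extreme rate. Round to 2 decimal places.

d′ = 3.09

The hit rate is 160/160 = 1, so apply the 1/(2N) correction: H → 1 − 1/(2·160) = 0.99687.
z(H) = z(0.99687) = 2.734
z(FA) = z(0.36000) = -0.358
d' = 2.734 − (-0.358) = 3.092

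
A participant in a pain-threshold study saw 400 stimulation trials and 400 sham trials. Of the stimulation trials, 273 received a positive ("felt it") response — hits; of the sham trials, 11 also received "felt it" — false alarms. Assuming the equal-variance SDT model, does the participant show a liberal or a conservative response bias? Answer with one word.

conservative

z(H) = 0.475, z(FA) = -1.919
c = −½·(z(H) + z(FA)) = 0.722
c > 0 → conservative criterion (biased toward responding “no”).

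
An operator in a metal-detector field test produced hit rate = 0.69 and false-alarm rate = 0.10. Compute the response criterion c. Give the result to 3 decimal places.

z(H) = z(0.69) = 0.4959
z(FA) = z(0.10) = -1.2816
c = −½·[z(H) + z(FA)] = −0.5 × (0.4959 + (-1.2816)) = 0.39285
c > 0: the operator has a conservative response bias.

c = 0.393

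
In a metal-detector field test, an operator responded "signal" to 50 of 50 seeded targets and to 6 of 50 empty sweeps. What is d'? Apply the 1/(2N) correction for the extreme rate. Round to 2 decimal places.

d' = 3.50

The hit rate is 50/50 = 1, so apply the 1/(2N) correction: H → 1 − 1/(2·50) = 0.99000.
z(H) = z(0.99000) = 2.326
z(FA) = z(0.12000) = -1.175
d' = 2.326 − (-1.175) = 3.501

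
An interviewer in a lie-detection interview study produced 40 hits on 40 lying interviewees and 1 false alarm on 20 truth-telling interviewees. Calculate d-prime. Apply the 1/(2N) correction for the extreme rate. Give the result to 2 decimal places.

The hit rate is 40/40 = 1, so apply the 1/(2N) correction: H → 1 − 1/(2·40) = 0.98750.
z(H) = z(0.98750) = 2.241
z(FA) = z(0.05000) = -1.645
d' = 2.241 − (-1.645) = 3.886

d-prime = 3.89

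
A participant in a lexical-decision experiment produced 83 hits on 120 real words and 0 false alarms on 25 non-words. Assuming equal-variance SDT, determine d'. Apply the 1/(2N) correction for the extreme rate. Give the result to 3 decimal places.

d' = 2.554

The false-alarm rate is 0/25 = 0, so apply the 1/(2N) correction: FA → 1/(2·25) = 0.02000.
z(H) = z(0.69167) = 0.5006
z(FA) = z(0.02000) = -2.0537
d' = 0.5006 − (-2.0537) = 2.5543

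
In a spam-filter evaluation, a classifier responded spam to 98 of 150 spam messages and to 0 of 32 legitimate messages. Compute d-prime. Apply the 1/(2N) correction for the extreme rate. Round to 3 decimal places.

The false-alarm rate is 0/32 = 0, so apply the 1/(2N) correction: FA → 1/(2·32) = 0.01562.
z(H) = z(0.65333) = 0.3943
z(FA) = z(0.01562) = -2.1540
d' = 0.3943 − (-2.1540) = 2.5483

d-prime = 2.548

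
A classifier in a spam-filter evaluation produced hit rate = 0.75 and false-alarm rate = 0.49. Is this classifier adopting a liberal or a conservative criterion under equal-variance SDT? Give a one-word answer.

z(H) = 0.674, z(FA) = -0.025
c = −½·(z(H) + z(FA)) = -0.3245
c < 0 → liberal criterion (biased toward responding “yes”).

liberal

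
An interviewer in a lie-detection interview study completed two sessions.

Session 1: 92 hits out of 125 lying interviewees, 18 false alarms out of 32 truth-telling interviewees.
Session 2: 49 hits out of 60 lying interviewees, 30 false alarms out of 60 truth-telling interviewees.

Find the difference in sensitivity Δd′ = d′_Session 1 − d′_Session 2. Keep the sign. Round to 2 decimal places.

Session 1: z(0.7360) = 0.631, z(0.5625) = 0.157, d' = 0.474
Session 2: z(0.8167) = 0.903, z(0.5000) = 0.000, d' = 0.903
Δd' = d'_Session 1 − d'_Session 2 = 0.474 − 0.903 = -0.429
Session 2 has the higher sensitivity.

Δd′ = -0.43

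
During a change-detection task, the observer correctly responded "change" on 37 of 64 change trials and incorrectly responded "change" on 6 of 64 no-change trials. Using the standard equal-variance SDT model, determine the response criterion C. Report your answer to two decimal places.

C = 0.56

H = 37/64 = 0.5781
FA = 6/64 = 0.0938
z(H) = z(0.5781) = 0.1970
z(FA) = z(0.0938) = -1.3177
c = −½·[z(H) + z(FA)] = −0.5 × (0.1970 + (-1.3177)) = 0.56035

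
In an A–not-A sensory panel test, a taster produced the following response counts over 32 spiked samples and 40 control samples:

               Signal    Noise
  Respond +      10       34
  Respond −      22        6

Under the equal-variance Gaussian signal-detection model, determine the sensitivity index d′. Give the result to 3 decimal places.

H = 10/32 = 0.3125
FA = 34/40 = 0.8500
z(0.3125) = -0.4888, z(0.8500) = 1.0364
d' = z(H) − z(FA) = -0.4888 − 1.0364 = -1.5252

d′ = -1.525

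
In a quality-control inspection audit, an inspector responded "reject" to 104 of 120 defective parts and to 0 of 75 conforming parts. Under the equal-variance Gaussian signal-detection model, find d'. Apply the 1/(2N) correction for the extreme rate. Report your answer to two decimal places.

d' = 3.59

The false-alarm rate is 0/75 = 0, so apply the 1/(2N) correction: FA → 1/(2·75) = 0.00667.
z(H) = z(0.86667) = 1.111
z(FA) = z(0.00667) = -2.475
d' = 1.111 − (-2.475) = 3.586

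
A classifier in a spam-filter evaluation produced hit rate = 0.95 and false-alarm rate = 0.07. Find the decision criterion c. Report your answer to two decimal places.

z(0.95) = 1.645, z(0.07) = -1.476
c = −½·[z(H) + z(FA)] = −0.5 × (1.645 + (-1.476)) = -0.0845

c = -0.08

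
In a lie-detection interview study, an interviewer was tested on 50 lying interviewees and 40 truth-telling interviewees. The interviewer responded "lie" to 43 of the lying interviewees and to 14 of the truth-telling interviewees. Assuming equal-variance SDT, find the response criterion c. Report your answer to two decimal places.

c = -0.35

H = 43/50 = 0.8600
FA = 14/40 = 0.3500
z(0.8600) = 1.0803, z(0.3500) = -0.3853
c = −½·[z(H) + z(FA)] = −0.5 × (1.0803 + (-0.3853)) = -0.3475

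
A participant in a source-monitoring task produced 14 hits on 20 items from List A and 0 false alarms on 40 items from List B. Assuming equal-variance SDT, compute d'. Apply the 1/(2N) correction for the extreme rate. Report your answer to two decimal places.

The false-alarm rate is 0/40 = 0, so apply the 1/(2N) correction: FA → 1/(2·40) = 0.01250.
z(H) = z(0.70000) = 0.524
z(FA) = z(0.01250) = -2.241
d' = 0.524 − (-2.241) = 2.765

d' = 2.77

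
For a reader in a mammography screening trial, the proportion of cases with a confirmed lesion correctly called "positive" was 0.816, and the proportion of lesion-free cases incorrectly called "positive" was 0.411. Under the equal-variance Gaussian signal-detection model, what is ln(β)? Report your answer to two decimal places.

z(H) = 0.900
z(FA) = -0.225
ln β = −½·[z(H)² − z(FA)²] = −0.5 × (0.810 − 0.051) = -0.3795

ln β = -0.38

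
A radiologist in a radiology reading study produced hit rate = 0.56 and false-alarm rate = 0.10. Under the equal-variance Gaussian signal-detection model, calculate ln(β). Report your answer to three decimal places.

Φ⁻¹(H) = Φ⁻¹(0.56) = 0.1510
Φ⁻¹(FA) = Φ⁻¹(0.10) = -1.2816
ln β = −½·[z(H)² − z(FA)²] = −0.5 × (0.0228 − 1.6425) = 0.80985

ln β = 0.810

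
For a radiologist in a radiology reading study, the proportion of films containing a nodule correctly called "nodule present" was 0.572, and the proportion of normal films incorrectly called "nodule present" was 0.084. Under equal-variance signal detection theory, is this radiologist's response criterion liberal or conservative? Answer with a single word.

conservative

z(H) = 0.181, z(FA) = -1.379
c = −½·(z(H) + z(FA)) = 0.599
c > 0 → conservative criterion (biased toward responding “no”).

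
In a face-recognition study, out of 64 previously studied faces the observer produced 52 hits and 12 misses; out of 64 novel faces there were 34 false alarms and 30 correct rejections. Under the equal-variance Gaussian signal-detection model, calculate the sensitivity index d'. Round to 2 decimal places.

d' = 0.81

H = 52/64 = 0.8125
FA = 34/64 = 0.5312
z(0.8125) = 0.8871, z(0.5312) = 0.0783
d' = z(H) − z(FA) = 0.8871 − 0.0783 = 0.8088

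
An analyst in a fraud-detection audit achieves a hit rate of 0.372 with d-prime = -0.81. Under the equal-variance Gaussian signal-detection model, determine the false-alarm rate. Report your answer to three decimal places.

z(hit rate) = z(0.372) = -0.3266
z(FA) = z(H) − d' = -0.3266 − (-0.81) = 0.4834
false-alarm rate = Φ(0.4834) = 0.6856

false-alarm rate = 0.686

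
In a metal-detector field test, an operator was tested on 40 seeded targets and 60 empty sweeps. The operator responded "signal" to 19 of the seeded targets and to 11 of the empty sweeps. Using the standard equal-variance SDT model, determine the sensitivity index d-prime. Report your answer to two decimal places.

d-prime = 0.84

H = 19/40 = 0.4750
FA = 11/60 = 0.1833
z(H) = -0.0627
z(FA) = -0.9029
d' = z(H) − z(FA) = -0.0627 − (-0.9029) = 0.8402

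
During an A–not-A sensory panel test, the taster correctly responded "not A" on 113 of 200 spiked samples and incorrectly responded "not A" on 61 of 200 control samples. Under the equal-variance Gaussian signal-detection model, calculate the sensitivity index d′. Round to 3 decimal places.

H = 113/200 = 0.5650
FA = 61/200 = 0.3050
z(H) = z(0.5650) = 0.1637
z(FA) = z(0.3050) = -0.5101
d' = z(H) − z(FA) = 0.1637 − (-0.5101) = 0.6738

d′ = 0.674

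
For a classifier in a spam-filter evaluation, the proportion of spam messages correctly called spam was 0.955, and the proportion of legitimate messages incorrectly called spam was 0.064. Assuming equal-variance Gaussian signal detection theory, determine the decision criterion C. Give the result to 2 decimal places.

z(H) = z(0.955) = 1.6954
z(FA) = z(0.064) = -1.5220
c = −½·[z(H) + z(FA)] = −0.5 × (1.6954 + (-1.5220)) = -0.0867
c < 0: the classifier has a liberal response bias.

C = -0.09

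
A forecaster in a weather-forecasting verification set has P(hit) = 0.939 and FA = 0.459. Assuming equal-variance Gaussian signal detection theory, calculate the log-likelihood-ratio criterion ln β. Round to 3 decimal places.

z(H) = z(0.939) = 1.5464
z(FA) = z(0.459) = -0.1030
ln β = −½·[z(H)² − z(FA)²] = −0.5 × (2.3914 − 0.0106) = -1.1904

ln β = -1.190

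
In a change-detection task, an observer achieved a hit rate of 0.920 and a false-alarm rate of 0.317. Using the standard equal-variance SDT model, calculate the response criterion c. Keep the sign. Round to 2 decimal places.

Φ⁻¹(H) = Φ⁻¹(0.920) = 1.405
Φ⁻¹(FA) = Φ⁻¹(0.317) = -0.476
c = −½·[z(H) + z(FA)] = −0.5 × (1.405 + (-0.476)) = -0.4645
c < 0: the observer has a liberal response bias.

c = -0.46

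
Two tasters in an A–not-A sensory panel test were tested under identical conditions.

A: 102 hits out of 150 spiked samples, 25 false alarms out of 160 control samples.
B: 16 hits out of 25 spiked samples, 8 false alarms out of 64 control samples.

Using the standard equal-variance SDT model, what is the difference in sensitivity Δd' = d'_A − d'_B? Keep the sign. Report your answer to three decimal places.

Δd' = -0.031

A: z(0.6800) = 0.4677, z(0.1562) = -1.0102, d' = 1.4779
B: z(0.6400) = 0.3585, z(0.1250) = -1.1503, d' = 1.5088
Δd' = d'_A − d'_B = 1.4779 − 1.5088 = -0.0309
B has the higher sensitivity.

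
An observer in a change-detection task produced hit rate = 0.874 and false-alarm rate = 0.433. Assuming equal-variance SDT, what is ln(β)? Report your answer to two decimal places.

ln β = -0.64

z(H) = 1.146
z(FA) = -0.169
ln β = −½·[z(H)² − z(FA)²] = −0.5 × (1.313 − 0.029) = -0.642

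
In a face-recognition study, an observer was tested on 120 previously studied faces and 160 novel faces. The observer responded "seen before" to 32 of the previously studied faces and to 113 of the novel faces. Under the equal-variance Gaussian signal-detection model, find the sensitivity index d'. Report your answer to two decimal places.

d' = -1.17

H = 32/120 = 0.2667
FA = 113/160 = 0.7063
z(H) = z(0.2667) = -0.6228
z(FA) = z(0.7063) = 0.5426
d' = z(H) − z(FA) = -0.6228 − 0.5426 = -1.1654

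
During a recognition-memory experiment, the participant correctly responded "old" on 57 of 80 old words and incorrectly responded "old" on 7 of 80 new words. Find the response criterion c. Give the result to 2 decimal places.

c = 0.40

H = 57/80 = 0.7125
FA = 7/80 = 0.0875
Φ⁻¹(H) = 0.561
Φ⁻¹(FA) = -1.356
c = −½·[z(H) + z(FA)] = −0.5 × (0.561 + (-1.356)) = 0.3975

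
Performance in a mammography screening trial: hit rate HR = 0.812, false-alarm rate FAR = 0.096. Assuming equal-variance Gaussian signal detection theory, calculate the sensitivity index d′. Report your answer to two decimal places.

d′ = 2.19

z(0.812) = 0.8853, z(0.096) = -1.3047
d' = z(H) − z(FA) = 0.8853 − (-1.3047) = 2.1900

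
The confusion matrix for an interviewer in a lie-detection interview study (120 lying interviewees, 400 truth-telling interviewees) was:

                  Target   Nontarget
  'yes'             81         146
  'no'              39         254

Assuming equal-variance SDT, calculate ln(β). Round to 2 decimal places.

ln β = -0.04

H = 81/120 = 0.6750
FA = 146/400 = 0.3650
z(H) = z(0.6750) = 0.454
z(FA) = z(0.3650) = -0.345
ln β = −½·[z(H)² − z(FA)²] = −0.5 × (0.206 − 0.119) = -0.0435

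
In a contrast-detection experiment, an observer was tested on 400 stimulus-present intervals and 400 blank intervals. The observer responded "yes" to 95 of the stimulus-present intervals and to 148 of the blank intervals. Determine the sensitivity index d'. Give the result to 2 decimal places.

H = 95/400 = 0.2375
FA = 148/400 = 0.3700
z(H) = z(0.2375) = -0.7144
z(FA) = z(0.3700) = -0.3319
d' = z(H) − z(FA) = -0.7144 − (-0.3319) = -0.3825

d' = -0.38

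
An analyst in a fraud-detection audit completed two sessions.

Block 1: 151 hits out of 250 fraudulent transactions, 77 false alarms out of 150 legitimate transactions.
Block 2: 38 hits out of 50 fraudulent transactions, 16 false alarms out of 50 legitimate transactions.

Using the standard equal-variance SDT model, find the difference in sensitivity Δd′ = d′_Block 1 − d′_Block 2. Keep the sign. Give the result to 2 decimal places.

Δd′ = -0.94

Block 1: z(0.6040) = 0.264, z(0.5133) = 0.033, d' = 0.231
Block 2: z(0.7600) = 0.706, z(0.3200) = -0.468, d' = 1.174
Δd' = d'_Block 1 − d'_Block 2 = 0.231 − 1.174 = -0.943
Block 2 has the higher sensitivity.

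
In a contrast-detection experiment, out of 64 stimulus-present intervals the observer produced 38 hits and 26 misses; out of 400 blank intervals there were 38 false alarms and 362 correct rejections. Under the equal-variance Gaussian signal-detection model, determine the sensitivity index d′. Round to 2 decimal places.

d′ = 1.55

H = 38/64 = 0.5938
FA = 38/400 = 0.0950
z(H) = 0.237
z(FA) = -1.311
d' = z(H) − z(FA) = 0.237 − (-1.311) = 1.548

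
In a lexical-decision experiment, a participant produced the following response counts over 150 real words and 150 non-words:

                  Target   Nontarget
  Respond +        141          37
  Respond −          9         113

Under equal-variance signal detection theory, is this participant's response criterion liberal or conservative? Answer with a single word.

liberal

z(H) = 1.555, z(FA) = -0.685
c = −½·(z(H) + z(FA)) = -0.435
c < 0 → liberal criterion (biased toward responding “yes”).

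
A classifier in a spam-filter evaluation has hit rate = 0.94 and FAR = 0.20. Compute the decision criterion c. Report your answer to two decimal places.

c = -0.36

z(H) = z(0.94) = 1.555
z(FA) = z(0.20) = -0.842
c = −½·[z(H) + z(FA)] = −0.5 × (1.555 + (-0.842)) = -0.3565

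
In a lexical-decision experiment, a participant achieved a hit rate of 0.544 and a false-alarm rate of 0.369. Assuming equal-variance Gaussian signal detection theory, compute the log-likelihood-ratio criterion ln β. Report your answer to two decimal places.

z(0.544) = 0.111, z(0.369) = -0.335
ln β = −½·[z(H)² − z(FA)²] = −0.5 × (0.012 − 0.112) = 0.050

ln β = 0.05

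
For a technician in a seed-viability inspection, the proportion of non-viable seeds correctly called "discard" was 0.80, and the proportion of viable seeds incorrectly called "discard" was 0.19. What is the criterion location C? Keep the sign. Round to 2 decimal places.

z(H) = 0.842
z(FA) = -0.878
c = −½·[z(H) + z(FA)] = −0.5 × (0.842 + (-0.878)) = 0.018
c > 0: the technician has a conservative response bias.

C = 0.02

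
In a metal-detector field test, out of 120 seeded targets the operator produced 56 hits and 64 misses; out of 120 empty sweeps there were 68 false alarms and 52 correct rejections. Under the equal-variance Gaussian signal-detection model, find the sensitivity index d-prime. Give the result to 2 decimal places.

H = 56/120 = 0.4667
FA = 68/120 = 0.5667
Φ⁻¹(H) = Φ⁻¹(0.4667) = -0.0836
Φ⁻¹(FA) = Φ⁻¹(0.5667) = 0.1680
d' = z(H) − z(FA) = -0.0836 − 0.1680 = -0.2516

d-prime = -0.25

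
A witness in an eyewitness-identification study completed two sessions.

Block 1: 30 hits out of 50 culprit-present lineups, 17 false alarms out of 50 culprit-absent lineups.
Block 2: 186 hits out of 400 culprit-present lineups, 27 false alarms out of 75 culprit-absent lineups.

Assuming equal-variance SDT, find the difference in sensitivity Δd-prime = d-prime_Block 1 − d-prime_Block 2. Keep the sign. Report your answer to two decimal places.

Block 1: z(0.6000) = 0.253, z(0.3400) = -0.412, d' = 0.665
Block 2: z(0.4650) = -0.088, z(0.3600) = -0.358, d' = 0.270
Δd' = d'_Block 1 − d'_Block 2 = 0.665 − 0.270 = 0.395
Block 1 has the higher sensitivity.

Δd-prime = 0.40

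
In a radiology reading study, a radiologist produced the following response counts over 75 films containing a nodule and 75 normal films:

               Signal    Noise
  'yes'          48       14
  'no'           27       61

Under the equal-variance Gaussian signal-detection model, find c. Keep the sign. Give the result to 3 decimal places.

H = 48/75 = 0.6400
FA = 14/75 = 0.1867
z(0.6400) = 0.3585, z(0.1867) = -0.8901
c = −½·[z(H) + z(FA)] = −0.5 × (0.3585 + (-0.8901)) = 0.2658
c > 0: the radiologist has a conservative response bias.

c = 0.266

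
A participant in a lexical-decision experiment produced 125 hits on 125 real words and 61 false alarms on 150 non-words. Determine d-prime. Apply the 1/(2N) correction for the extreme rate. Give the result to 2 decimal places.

The hit rate is 125/125 = 1, so apply the 1/(2N) correction: H → 1 − 1/(2·125) = 0.99600.
z(H) = z(0.99600) = 2.652
z(FA) = z(0.40667) = -0.236
d' = 2.652 − (-0.236) = 2.888

d-prime = 2.89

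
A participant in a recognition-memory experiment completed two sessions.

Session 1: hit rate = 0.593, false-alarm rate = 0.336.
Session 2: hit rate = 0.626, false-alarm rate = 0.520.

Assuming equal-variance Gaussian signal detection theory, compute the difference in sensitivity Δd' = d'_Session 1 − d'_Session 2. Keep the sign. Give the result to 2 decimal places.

Session 1: z(0.593) = 0.235, z(0.336) = -0.423, d' = 0.658
Session 2: z(0.626) = 0.321, z(0.520) = 0.050, d' = 0.271
Δd' = d'_Session 1 − d'_Session 2 = 0.658 − 0.271 = 0.387
Session 1 has the higher sensitivity.

Δd' = 0.39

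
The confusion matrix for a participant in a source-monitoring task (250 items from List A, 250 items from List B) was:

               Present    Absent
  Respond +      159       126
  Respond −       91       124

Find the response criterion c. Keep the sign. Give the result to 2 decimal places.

H = 159/250 = 0.6360
FA = 126/250 = 0.5040
z(0.6360) = 0.3478, z(0.5040) = 0.0100
c = −½·[z(H) + z(FA)] = −0.5 × (0.3478 + 0.0100) = -0.1789
c < 0: the participant has a liberal response bias.

c = -0.18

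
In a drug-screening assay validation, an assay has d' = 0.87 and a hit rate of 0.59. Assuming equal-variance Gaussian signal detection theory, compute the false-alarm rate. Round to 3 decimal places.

false-alarm rate = 0.260

z(hit rate) = z(0.59) = 0.2275
z(FA) = z(H) − d' = 0.2275 − 0.87 = -0.6425
false-alarm rate = Φ(-0.6425) = 0.2603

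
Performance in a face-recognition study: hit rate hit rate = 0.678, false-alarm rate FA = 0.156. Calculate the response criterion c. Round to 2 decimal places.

z(0.678) = 0.4621, z(0.156) = -1.0110
c = −½·[z(H) + z(FA)] = −0.5 × (0.4621 + (-1.0110)) = 0.27445
c > 0: the observer has a conservative response bias.

c = 0.27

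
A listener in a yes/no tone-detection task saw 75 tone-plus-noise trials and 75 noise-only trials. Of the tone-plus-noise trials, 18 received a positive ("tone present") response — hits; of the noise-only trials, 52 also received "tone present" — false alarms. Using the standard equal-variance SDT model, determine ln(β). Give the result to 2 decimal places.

H = 18/75 = 0.2400
FA = 52/75 = 0.6933
z(0.2400) = -0.706, z(0.6933) = 0.505
ln β = −½·[z(H)² − z(FA)²] = −0.5 × (0.498 − 0.255) = -0.1215

ln β = -0.12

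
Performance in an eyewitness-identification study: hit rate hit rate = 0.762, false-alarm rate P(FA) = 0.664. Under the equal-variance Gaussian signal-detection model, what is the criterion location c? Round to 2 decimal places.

Φ⁻¹(H) = 0.7128
Φ⁻¹(FA) = 0.4234
c = −½·[z(H) + z(FA)] = −0.5 × (0.7128 + 0.4234) = -0.5681

c = -0.57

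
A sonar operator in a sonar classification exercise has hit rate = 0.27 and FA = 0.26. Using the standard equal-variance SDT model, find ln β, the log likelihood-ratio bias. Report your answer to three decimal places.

z(H) = z(0.27) = -0.6128
z(FA) = z(0.26) = -0.6433
ln β = −½·[z(H)² − z(FA)²] = −0.5 × (0.3755 − 0.4138) = 0.01915

ln β = 0.019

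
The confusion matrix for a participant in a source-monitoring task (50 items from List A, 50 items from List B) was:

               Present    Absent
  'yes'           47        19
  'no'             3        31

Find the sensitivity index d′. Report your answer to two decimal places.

H = 47/50 = 0.9400
FA = 19/50 = 0.3800
z(H) = 1.5548
z(FA) = -0.3055
d' = z(H) − z(FA) = 1.5548 − (-0.3055) = 1.8603

d′ = 1.86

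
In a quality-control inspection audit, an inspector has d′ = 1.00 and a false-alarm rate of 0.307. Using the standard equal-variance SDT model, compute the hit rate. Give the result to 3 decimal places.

z(false-alarm rate) = z(0.307) = -0.5044
z(H) = z(FA) + d' = -0.5044 + 1.00 = 0.4956
hit rate = Φ(0.4956) = 0.6899

hit rate = 0.690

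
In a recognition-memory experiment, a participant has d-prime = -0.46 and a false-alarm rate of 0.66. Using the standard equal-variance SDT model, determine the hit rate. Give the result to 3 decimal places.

hit rate = 0.481

z(false-alarm rate) = z(0.66) = 0.4125
z(H) = z(FA) + d' = 0.4125 + (-0.46) = -0.0475
hit rate = Φ(-0.0475) = 0.4811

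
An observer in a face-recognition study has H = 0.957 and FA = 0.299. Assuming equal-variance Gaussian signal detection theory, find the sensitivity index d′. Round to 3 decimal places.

z(H) = z(0.957) = 1.7169
z(FA) = z(0.299) = -0.5273
d' = z(H) − z(FA) = 1.7169 − (-0.5273) = 2.2442

d′ = 2.244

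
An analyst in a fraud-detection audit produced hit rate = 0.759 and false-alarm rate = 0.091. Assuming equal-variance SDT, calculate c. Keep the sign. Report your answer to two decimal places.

c = 0.32

Φ⁻¹(H) = 0.7031
Φ⁻¹(FA) = -1.3346
c = −½·[z(H) + z(FA)] = −0.5 × (0.7031 + (-1.3346)) = 0.31575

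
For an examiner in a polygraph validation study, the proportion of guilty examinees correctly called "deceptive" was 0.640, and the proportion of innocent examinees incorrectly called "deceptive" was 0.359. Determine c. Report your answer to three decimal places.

c = 0.001

z(0.640) = 0.3585, z(0.359) = -0.3611
c = −½·[z(H) + z(FA)] = −0.5 × (0.3585 + (-0.3611)) = 0.0013
c > 0: the examiner has a conservative response bias.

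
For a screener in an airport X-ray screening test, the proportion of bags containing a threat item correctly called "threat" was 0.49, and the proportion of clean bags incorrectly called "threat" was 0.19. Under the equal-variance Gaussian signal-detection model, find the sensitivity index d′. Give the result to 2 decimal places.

Φ⁻¹(H) = Φ⁻¹(0.49) = -0.025
Φ⁻¹(FA) = Φ⁻¹(0.19) = -0.878
d' = z(H) − z(FA) = -0.025 − (-0.878) = 0.853

d′ = 0.85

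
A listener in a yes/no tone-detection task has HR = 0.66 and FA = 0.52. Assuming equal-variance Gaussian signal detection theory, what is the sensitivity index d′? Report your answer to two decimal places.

Φ⁻¹(H) = 0.4125
Φ⁻¹(FA) = 0.0502
d' = z(H) − z(FA) = 0.4125 − 0.0502 = 0.3623

d′ = 0.36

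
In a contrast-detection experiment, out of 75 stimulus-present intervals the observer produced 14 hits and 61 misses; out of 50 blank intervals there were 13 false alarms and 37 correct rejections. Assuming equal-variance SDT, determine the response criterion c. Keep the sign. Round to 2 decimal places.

H = 14/75 = 0.1867
FA = 13/50 = 0.2600
z(0.1867) = -0.8901, z(0.2600) = -0.6433
c = −½·[z(H) + z(FA)] = −0.5 × (-0.8901 + (-0.6433)) = 0.7667

c = 0.77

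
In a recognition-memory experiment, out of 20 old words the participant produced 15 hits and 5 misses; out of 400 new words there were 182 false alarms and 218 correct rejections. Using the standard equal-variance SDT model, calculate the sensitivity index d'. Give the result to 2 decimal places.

d' = 0.79

H = 15/20 = 0.7500
FA = 182/400 = 0.4550
Φ⁻¹(H) = Φ⁻¹(0.7500) = 0.6745
Φ⁻¹(FA) = Φ⁻¹(0.4550) = -0.1130
d' = z(H) − z(FA) = 0.6745 − (-0.1130) = 0.7875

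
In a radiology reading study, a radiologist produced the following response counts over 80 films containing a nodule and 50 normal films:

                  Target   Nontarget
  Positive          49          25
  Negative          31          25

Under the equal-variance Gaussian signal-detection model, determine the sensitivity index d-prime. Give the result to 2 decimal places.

d-prime = 0.29

H = 49/80 = 0.6125
FA = 25/50 = 0.5000
z(H) = z(0.6125) = 0.286
z(FA) = z(0.5000) = 0.000
d' = z(H) − z(FA) = 0.286 − 0.000 = 0.286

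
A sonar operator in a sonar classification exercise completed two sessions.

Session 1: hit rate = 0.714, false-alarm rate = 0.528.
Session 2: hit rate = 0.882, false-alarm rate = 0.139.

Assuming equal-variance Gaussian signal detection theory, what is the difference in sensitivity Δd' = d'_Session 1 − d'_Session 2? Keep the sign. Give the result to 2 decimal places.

Δd' = -1.78

Session 1: z(0.714) = 0.565, z(0.528) = 0.070, d' = 0.495
Session 2: z(0.882) = 1.185, z(0.139) = -1.085, d' = 2.270
Δd' = d'_Session 1 − d'_Session 2 = 0.495 − 2.270 = -1.775
Session 2 has the higher sensitivity.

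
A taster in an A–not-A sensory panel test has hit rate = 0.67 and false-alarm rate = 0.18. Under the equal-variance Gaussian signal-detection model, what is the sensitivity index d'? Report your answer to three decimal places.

z(H) = 0.4399
z(FA) = -0.9154
d' = z(H) − z(FA) = 0.4399 − (-0.9154) = 1.3553

d' = 1.355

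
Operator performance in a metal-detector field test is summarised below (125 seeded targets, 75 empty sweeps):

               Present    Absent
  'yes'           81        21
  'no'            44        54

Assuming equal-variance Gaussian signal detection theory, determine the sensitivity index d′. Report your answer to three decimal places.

d′ = 0.963

H = 81/125 = 0.6480
FA = 21/75 = 0.2800
Φ⁻¹(H) = Φ⁻¹(0.6480) = 0.3799
Φ⁻¹(FA) = Φ⁻¹(0.2800) = -0.5828
d' = z(H) − z(FA) = 0.3799 − (-0.5828) = 0.9627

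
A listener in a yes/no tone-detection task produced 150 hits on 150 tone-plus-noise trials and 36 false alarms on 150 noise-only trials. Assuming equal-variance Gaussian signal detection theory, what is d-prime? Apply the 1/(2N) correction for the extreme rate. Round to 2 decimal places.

d-prime = 3.42

The hit rate is 150/150 = 1, so apply the 1/(2N) correction: H → 1 − 1/(2·150) = 0.99667.
z(H) = z(0.99667) = 2.713
z(FA) = z(0.24000) = -0.706
d' = 2.713 − (-0.706) = 3.419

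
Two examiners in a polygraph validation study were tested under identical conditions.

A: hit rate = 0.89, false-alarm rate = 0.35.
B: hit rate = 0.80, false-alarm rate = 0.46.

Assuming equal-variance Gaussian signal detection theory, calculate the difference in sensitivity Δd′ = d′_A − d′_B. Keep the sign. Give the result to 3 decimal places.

Δd′ = 0.670

A: z(0.89) = 1.2265, z(0.35) = -0.3853, d' = 1.6118
B: z(0.80) = 0.8416, z(0.46) = -0.1004, d' = 0.9420
Δd' = d'_A − d'_B = 1.6118 − 0.9420 = 0.6698
A has the higher sensitivity.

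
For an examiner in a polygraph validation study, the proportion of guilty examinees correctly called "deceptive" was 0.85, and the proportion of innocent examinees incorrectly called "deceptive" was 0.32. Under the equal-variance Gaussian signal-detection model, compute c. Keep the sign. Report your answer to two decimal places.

c = -0.28

z(H) = z(0.85) = 1.0364
z(FA) = z(0.32) = -0.4677
c = −½·[z(H) + z(FA)] = −0.5 × (1.0364 + (-0.4677)) = -0.28435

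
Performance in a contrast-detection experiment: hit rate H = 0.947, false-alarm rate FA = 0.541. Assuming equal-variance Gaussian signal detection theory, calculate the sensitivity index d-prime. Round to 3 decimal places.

d-prime = 1.513

z(0.947) = 1.6164, z(0.541) = 0.1030
d' = z(H) − z(FA) = 1.6164 − 0.1030 = 1.5134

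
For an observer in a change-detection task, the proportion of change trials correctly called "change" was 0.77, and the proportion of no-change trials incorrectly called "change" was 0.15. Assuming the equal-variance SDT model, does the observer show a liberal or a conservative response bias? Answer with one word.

conservative

z(H) = 0.739, z(FA) = -1.036
c = −½·(z(H) + z(FA)) = 0.1485
c > 0 → conservative criterion (biased toward responding “no”).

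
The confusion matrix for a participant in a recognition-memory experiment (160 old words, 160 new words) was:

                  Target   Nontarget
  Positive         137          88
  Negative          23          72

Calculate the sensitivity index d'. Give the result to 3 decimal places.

H = 137/160 = 0.8562
FA = 88/160 = 0.5500
z(H) = z(0.8562) = 1.0634
z(FA) = z(0.5500) = 0.1257
d' = z(H) − z(FA) = 1.0634 − 0.1257 = 0.9377

d' = 0.938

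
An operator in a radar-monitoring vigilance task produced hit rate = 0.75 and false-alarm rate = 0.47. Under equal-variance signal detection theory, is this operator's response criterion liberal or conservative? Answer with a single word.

z(H) = 0.674, z(FA) = -0.075
c = −½·(z(H) + z(FA)) = -0.2995
c < 0 → liberal criterion (biased toward responding “yes”).

liberal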